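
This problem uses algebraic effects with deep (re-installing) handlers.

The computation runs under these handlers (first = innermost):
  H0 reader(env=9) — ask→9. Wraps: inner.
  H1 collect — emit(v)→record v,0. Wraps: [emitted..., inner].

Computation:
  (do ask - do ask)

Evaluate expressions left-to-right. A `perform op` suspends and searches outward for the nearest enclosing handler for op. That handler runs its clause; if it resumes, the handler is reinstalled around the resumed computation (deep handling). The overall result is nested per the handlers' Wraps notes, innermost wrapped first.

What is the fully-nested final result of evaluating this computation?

Answer: [0]

Evaluation trace:
ask @ H0 ⇒ 9
ask @ H0 ⇒ 9
H0 returns 0
H1 returns [0]
= [0]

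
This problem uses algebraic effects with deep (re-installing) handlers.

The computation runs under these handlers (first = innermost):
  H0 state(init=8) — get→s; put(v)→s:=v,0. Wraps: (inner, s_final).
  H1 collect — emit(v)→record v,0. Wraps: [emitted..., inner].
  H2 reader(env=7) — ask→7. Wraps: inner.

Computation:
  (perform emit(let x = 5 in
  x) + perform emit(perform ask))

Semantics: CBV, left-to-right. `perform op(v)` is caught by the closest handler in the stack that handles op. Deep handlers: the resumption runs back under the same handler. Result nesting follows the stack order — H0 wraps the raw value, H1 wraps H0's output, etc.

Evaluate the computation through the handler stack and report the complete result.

Step-by-step:
emit(5) @ H1 ⇒ out+=5
ask @ H2 ⇒ 7
emit(7) @ H1 ⇒ out+=7
H0 returns (0, 8)
H1 returns [5, 7, (0, 8)]
H2 returns [5, 7, (0, 8)]
= [5, 7, (0, 8)]

Answer: [5, 7, (0, 8)]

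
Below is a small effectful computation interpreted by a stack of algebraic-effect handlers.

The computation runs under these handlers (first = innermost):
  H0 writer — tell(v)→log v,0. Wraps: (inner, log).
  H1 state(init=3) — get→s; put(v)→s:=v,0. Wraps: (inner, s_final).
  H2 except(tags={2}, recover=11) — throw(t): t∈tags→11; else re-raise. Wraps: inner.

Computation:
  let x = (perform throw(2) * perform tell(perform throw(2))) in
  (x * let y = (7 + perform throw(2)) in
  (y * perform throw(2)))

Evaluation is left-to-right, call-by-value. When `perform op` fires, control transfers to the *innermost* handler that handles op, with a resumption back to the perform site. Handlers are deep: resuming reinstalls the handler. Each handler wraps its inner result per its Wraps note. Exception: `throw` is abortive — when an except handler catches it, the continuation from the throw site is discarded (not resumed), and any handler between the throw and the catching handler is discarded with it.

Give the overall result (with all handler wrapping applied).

Evaluation trace:
throw(2) @ H2 caught ⇒ 11
= 11

Answer: 11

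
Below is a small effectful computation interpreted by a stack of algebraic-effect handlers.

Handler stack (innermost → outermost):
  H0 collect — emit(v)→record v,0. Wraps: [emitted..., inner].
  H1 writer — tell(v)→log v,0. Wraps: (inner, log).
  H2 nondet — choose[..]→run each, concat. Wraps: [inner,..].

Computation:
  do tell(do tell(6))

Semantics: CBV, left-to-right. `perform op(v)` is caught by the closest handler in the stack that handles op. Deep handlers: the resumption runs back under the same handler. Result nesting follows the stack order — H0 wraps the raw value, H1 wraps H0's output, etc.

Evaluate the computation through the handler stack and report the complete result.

Answer: [([0], (6, 0))]

Step-by-step:
tell(6) @ H1 ⇒ log+=6
tell(0) @ H1 ⇒ log+=0
H0 returns [0]
H1 returns ([0], (6, 0))
H2 returns [([0], (6, 0))]
= [([0], (6, 0))]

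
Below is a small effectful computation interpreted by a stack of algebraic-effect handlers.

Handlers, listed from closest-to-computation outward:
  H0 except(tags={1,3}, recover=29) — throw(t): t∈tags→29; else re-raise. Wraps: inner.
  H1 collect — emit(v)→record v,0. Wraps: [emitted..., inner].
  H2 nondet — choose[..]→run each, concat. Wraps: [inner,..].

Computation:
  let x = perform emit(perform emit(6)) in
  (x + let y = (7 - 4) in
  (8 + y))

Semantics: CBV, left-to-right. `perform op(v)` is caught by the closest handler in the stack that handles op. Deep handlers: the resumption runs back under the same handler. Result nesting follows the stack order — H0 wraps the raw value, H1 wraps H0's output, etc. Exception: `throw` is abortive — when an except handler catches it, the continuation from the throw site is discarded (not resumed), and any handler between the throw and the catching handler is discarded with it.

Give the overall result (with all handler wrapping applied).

Answer: [[6, 0, 11]]

Working:
emit(6) @ H1 ⇒ out+=6
emit(0) @ H1 ⇒ out+=0
H0 returns 11
H1 returns [6, 0, 11]
H2 returns [[6, 0, 11]]
= [[6, 0, 11]]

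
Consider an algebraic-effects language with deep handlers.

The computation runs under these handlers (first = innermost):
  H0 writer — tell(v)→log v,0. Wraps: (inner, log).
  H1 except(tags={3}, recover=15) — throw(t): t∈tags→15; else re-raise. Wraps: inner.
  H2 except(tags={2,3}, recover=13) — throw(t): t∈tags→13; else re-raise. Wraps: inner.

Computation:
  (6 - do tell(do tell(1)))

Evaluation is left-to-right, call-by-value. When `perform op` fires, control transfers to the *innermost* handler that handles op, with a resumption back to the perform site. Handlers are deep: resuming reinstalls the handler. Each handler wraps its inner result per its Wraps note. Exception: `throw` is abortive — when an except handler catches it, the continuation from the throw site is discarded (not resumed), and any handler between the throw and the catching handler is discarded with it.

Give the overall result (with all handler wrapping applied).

Answer: (6, (1, 0))

Step-by-step:
tell(1) @ H0 ⇒ log+=1
tell(0) @ H0 ⇒ log+=0
H0 returns (6, (1, 0))
H1 returns (6, (1, 0))
H2 returns (6, (1, 0))
= (6, (1, 0))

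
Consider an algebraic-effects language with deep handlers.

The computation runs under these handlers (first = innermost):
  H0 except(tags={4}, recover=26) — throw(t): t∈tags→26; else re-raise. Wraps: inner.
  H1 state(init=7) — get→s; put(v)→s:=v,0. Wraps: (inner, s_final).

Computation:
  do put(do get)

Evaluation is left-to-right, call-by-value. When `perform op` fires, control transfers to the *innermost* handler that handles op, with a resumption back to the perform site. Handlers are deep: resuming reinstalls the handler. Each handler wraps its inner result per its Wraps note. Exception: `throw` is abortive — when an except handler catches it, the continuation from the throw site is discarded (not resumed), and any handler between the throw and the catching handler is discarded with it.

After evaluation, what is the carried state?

Working:
get @ H1 ⇒ 7
put(7) @ H1 ⇒ s:=7
H0 returns 0
H1 returns (0, 7)
= (0, 7)

Answer: 7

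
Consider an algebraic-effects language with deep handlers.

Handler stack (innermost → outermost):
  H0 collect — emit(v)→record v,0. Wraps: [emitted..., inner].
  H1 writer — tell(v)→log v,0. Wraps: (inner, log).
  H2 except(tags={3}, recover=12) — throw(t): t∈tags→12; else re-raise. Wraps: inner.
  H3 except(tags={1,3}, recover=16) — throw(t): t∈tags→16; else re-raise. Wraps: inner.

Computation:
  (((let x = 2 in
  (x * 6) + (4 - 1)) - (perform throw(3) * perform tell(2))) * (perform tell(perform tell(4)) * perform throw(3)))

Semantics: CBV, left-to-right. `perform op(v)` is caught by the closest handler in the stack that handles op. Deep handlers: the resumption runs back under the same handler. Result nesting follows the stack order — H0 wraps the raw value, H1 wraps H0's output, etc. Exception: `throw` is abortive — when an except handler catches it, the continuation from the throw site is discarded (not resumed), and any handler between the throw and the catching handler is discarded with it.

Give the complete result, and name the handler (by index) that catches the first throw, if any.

Answer: 12 ; first throw caught by: H2

Working:
throw(3) @ H2 caught ⇒ 12
H3 returns 12
= 12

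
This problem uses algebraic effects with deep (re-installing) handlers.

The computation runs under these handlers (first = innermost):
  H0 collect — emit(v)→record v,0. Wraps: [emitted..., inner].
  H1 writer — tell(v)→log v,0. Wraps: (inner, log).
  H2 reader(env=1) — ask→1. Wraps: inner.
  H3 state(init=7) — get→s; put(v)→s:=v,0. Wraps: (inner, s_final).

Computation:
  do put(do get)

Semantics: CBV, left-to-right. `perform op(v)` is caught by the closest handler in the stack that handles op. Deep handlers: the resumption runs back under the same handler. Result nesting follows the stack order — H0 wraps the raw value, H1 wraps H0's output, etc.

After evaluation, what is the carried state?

Working:
get @ H3 ⇒ 7
put(7) @ H3 ⇒ s:=7
H0 returns [0]
H1 returns ([0], ())
H2 returns ([0], ())
H3 returns (([0], ()), 7)
= (([0], ()), 7)

Answer: 7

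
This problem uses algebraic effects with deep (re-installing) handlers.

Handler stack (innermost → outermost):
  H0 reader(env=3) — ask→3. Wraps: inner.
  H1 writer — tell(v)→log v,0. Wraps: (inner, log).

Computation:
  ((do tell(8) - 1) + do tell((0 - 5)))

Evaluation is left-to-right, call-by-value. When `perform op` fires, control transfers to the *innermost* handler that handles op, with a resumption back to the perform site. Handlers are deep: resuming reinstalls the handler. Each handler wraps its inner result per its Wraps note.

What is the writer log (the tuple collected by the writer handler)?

Working:
tell(8) @ H1 ⇒ log+=8
tell(-5) @ H1 ⇒ log+=-5
H0 returns -1
H1 returns (-1, (8, -5))
= (-1, (8, -5))

Answer: (8, -5)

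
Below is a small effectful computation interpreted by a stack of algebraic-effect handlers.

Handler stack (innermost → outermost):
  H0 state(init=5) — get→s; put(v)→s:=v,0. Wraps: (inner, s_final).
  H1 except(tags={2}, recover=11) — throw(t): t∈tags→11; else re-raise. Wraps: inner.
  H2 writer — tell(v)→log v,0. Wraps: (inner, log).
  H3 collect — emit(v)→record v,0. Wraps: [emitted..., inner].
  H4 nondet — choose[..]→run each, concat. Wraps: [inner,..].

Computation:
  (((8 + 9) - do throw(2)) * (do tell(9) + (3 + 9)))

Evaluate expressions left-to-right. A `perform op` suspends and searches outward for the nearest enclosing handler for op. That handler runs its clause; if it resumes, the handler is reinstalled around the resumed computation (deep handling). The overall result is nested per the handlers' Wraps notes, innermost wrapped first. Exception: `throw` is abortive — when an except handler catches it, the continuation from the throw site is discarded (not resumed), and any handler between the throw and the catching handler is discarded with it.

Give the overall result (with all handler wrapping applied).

Working:
throw(2) @ H1 caught ⇒ 11
H2 returns (11, ())
H3 returns [(11, ())]
H4 returns [[(11, ())]]
= [[(11, ())]]

Answer: [[(11, ())]]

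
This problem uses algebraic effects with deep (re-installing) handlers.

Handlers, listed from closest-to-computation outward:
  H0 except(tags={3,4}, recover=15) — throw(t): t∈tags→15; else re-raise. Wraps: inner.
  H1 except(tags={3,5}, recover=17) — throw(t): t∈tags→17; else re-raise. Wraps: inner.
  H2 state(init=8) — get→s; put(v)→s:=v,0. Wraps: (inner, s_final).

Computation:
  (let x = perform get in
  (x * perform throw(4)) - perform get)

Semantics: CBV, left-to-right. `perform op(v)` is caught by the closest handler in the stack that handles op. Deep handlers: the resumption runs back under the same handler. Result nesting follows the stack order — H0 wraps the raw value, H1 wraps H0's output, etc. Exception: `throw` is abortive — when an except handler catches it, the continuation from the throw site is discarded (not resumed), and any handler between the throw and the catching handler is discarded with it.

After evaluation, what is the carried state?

Step-by-step:
get @ H2 ⇒ 8
throw(4) @ H0 caught ⇒ 15
H1 returns 15
H2 returns (15, 8)
= (15, 8)

Answer: 8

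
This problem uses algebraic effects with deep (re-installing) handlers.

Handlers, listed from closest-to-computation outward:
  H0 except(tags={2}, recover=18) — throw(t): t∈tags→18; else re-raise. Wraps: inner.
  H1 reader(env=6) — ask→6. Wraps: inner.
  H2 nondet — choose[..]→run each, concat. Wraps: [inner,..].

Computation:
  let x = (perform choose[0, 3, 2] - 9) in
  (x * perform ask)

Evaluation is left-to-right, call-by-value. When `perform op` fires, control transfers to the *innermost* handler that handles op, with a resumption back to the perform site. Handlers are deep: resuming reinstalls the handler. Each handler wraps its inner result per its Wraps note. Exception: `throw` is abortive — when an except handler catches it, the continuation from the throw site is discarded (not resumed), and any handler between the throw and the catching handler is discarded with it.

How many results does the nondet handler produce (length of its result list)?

Working:
choose[0, 3, 2] @ H2
  branch[0] choose=0:
    ask @ H1 ⇒ 6
    H0 returns -54
    H1 returns -54
    H2 returns [-54]
  branch[1] choose=3:
    ask @ H1 ⇒ 6
    H0 returns -36
    H1 returns -36
    H2 returns [-36]
  branch[2] choose=2:
    ask @ H1 ⇒ 6
    H0 returns -42
    H1 returns -42
    H2 returns [-42]
= [-54, -36, -42]

Answer: 3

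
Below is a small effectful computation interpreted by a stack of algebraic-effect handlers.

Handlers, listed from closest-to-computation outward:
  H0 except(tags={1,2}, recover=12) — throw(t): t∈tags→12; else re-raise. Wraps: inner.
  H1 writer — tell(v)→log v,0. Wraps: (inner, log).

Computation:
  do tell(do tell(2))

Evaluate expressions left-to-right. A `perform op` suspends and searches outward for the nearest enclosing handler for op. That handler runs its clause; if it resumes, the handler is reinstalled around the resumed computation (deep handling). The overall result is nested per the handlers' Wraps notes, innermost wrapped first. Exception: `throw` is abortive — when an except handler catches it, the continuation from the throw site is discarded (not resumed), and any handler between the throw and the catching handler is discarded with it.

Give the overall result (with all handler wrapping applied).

Answer: (0, (2, 0))

Evaluation trace:
tell(2) @ H1 ⇒ log+=2
tell(0) @ H1 ⇒ log+=0
H0 returns 0
H1 returns (0, (2, 0))
= (0, (2, 0))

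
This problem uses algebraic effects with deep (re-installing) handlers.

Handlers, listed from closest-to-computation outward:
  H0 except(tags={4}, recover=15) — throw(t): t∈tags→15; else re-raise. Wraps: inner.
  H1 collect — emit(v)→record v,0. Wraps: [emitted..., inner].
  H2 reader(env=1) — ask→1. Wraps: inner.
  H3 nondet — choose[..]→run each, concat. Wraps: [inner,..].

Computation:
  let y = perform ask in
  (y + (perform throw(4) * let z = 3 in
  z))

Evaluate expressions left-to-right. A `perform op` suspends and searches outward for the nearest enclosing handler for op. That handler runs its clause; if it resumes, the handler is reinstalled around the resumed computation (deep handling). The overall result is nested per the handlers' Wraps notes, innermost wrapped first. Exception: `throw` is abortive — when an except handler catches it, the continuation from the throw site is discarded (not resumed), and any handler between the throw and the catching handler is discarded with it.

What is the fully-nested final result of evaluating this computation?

Evaluation trace:
ask @ H2 ⇒ 1
throw(4) @ H0 caught ⇒ 15
H1 returns [15]
H2 returns [15]
H3 returns [[15]]
= [[15]]

Answer: [[15]]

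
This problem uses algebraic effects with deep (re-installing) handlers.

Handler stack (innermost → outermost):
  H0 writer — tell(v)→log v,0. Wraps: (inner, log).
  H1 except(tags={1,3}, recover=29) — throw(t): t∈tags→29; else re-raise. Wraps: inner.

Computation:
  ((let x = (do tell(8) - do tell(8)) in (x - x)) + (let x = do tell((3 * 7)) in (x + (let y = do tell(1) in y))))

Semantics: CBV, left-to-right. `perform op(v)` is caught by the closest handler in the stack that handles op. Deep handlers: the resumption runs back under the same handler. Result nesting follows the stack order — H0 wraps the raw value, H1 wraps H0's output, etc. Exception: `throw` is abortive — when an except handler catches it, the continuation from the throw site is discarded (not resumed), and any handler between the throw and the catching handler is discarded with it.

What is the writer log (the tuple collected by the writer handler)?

Answer: (8, 8, 21, 1)

Step-by-step:
tell(8) @ H0 ⇒ log+=8
tell(8) @ H0 ⇒ log+=8
tell(21) @ H0 ⇒ log+=21
tell(1) @ H0 ⇒ log+=1
H0 returns (0, (8, 8, 21, 1))
H1 returns (0, (8, 8, 21, 1))
= (0, (8, 8, 21, 1))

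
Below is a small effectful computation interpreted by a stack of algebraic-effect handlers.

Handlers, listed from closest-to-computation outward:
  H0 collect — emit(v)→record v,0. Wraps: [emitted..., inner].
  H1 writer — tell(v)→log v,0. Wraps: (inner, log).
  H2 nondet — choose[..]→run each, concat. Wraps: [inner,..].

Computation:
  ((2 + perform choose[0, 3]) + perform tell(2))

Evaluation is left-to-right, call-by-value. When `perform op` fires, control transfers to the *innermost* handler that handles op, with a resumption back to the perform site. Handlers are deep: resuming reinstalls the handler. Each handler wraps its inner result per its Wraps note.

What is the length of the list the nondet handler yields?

Answer: 2

Working:
choose[0, 3] @ H2
  branch[0] choose=0:
    tell(2) @ H1 ⇒ log+=2
    H0 returns [2]
    H1 returns ([2], (2))
    H2 returns [([2], (2))]
  branch[1] choose=3:
    tell(2) @ H1 ⇒ log+=2
    H0 returns [5]
    H1 returns ([5], (2))
    H2 returns [([5], (2))]
= [([2], (2)), ([5], (2))]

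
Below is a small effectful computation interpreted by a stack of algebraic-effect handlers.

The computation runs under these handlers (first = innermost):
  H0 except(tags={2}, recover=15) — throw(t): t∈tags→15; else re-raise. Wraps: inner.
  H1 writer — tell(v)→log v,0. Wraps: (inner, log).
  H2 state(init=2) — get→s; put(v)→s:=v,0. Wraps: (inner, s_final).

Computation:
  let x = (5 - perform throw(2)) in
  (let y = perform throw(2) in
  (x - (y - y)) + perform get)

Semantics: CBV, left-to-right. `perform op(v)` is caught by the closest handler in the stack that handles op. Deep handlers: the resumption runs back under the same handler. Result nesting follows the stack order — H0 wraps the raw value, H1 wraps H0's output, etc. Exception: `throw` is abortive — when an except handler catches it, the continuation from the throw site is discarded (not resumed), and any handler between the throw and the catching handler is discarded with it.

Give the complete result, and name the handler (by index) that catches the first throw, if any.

Working:
throw(2) @ H0 caught ⇒ 15
H1 returns (15, ())
H2 returns ((15, ()), 2)
= ((15, ()), 2)

Answer: ((15, ()), 2) ; first throw caught by: H0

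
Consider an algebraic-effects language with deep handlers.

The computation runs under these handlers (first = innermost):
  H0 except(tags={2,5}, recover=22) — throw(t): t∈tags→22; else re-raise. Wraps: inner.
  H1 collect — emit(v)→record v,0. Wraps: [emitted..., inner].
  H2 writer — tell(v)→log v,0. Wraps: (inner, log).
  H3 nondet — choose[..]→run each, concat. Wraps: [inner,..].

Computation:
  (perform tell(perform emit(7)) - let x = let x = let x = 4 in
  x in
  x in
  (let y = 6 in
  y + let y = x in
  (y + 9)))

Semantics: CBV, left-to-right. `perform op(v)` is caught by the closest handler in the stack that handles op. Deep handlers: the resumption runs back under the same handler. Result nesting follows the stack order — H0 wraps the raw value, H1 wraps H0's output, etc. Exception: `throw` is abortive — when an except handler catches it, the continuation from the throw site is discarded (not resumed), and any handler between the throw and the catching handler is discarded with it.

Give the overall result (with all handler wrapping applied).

Step-by-step:
emit(7) @ H1 ⇒ out+=7
tell(0) @ H2 ⇒ log+=0
H0 returns -19
H1 returns [7, -19]
H2 returns ([7, -19], (0))
H3 returns [([7, -19], (0))]
= [([7, -19], (0))]

Answer: [([7, -19], (0))]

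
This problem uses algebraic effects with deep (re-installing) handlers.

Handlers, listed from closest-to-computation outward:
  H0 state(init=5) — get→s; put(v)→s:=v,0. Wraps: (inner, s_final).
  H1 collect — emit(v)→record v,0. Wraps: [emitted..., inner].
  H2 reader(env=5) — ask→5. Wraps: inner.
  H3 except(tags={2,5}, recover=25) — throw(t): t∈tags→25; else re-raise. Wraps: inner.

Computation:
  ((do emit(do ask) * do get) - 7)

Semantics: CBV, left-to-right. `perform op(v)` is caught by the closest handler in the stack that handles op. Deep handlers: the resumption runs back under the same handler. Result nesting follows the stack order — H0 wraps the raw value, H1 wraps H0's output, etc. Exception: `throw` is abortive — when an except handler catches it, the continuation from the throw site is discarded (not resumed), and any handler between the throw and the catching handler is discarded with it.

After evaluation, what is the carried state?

Step-by-step:
ask @ H2 ⇒ 5
emit(5) @ H1 ⇒ out+=5
get @ H0 ⇒ 5
H0 returns (-7, 5)
H1 returns [5, (-7, 5)]
H2 returns [5, (-7, 5)]
H3 returns [5, (-7, 5)]
= [5, (-7, 5)]

Answer: 5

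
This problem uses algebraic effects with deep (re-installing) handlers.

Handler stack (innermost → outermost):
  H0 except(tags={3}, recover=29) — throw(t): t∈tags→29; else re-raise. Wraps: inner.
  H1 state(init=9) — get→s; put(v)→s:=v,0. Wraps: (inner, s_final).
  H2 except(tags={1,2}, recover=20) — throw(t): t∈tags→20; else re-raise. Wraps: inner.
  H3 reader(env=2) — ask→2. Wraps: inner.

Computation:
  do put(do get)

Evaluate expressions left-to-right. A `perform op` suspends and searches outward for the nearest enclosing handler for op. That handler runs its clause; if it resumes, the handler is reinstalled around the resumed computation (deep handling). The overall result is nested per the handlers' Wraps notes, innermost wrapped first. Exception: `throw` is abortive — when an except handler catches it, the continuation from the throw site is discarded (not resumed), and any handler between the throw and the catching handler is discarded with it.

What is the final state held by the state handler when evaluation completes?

Evaluation trace:
get @ H1 ⇒ 9
put(9) @ H1 ⇒ s:=9
H0 returns 0
H1 returns (0, 9)
H2 returns (0, 9)
H3 returns (0, 9)
= (0, 9)

Answer: 9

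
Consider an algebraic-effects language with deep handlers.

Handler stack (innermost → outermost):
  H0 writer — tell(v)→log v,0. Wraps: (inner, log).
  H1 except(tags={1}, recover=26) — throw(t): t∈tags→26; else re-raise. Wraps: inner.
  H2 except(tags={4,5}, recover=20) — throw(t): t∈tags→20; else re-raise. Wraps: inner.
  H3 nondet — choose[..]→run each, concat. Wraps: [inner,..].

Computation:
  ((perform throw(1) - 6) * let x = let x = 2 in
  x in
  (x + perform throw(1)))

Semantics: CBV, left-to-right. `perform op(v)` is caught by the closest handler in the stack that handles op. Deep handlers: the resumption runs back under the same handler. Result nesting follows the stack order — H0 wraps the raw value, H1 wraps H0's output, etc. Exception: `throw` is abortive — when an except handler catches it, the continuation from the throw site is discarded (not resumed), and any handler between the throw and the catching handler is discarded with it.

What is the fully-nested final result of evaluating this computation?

Answer: [26]

Evaluation trace:
throw(1) @ H1 caught ⇒ 26
H2 returns 26
H3 returns [26]
= [26]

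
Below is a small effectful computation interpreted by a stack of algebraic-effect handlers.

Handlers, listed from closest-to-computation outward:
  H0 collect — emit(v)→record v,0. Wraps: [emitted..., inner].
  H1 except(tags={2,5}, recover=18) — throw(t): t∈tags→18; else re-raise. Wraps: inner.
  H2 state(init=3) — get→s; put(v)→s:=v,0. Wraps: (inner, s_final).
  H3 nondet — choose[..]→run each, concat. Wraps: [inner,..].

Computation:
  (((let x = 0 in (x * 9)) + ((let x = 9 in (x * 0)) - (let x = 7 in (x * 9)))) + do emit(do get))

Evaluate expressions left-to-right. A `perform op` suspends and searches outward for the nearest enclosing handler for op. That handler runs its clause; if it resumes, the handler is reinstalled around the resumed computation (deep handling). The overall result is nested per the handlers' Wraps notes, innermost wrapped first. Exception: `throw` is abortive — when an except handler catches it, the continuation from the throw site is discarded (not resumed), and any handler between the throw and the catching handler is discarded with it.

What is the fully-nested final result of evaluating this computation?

Answer: [([3, -63], 3)]

Working:
get @ H2 ⇒ 3
emit(3) @ H0 ⇒ out+=3
H0 returns [3, -63]
H1 returns [3, -63]
H2 returns ([3, -63], 3)
H3 returns [([3, -63], 3)]
= [([3, -63], 3)]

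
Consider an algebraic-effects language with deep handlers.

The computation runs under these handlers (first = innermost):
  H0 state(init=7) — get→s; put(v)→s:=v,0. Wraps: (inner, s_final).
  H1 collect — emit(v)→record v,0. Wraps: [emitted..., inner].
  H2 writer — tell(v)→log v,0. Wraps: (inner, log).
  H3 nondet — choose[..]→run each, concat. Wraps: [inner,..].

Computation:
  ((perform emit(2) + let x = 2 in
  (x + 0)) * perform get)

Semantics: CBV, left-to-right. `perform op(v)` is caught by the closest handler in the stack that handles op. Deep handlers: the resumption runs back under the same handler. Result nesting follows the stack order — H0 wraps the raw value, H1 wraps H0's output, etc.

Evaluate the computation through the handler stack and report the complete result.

Step-by-step:
emit(2) @ H1 ⇒ out+=2
get @ H0 ⇒ 7
H0 returns (14, 7)
H1 returns [2, (14, 7)]
H2 returns ([2, (14, 7)], ())
H3 returns [([2, (14, 7)], ())]
= [([2, (14, 7)], ())]

Answer: [([2, (14, 7)], ())]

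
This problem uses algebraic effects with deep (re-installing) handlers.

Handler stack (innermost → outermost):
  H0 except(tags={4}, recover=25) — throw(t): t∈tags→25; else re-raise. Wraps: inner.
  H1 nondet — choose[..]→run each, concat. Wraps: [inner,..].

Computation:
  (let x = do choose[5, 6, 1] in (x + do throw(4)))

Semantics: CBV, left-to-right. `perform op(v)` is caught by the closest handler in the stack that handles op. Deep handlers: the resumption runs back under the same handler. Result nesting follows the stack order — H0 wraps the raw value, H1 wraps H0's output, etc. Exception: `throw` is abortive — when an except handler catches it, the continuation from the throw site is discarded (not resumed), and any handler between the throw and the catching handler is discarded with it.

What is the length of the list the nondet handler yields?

Evaluation trace:
choose[5, 6, 1] @ H1
  branch[0] choose=5:
    throw(4) @ H0 caught ⇒ 25
    H1 returns [25]
  branch[1] choose=6:
    throw(4) @ H0 caught ⇒ 25
    H1 returns [25]
  branch[2] choose=1:
    throw(4) @ H0 caught ⇒ 25
    H1 returns [25]
= [25, 25, 25]

Answer: 3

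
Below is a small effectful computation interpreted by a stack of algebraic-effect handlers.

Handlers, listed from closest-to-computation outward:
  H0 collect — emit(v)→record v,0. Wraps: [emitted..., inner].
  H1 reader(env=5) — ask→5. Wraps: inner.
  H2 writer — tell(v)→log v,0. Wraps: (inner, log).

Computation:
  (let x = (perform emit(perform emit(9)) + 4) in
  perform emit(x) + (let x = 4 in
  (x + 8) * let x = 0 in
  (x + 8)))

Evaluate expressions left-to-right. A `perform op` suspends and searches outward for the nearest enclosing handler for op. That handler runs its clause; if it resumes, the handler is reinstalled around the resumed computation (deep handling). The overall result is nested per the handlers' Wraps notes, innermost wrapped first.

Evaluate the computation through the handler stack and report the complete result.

Working:
emit(9) @ H0 ⇒ out+=9
emit(0) @ H0 ⇒ out+=0
emit(4) @ H0 ⇒ out+=4
H0 returns [9, 0, 4, 96]
H1 returns [9, 0, 4, 96]
H2 returns ([9, 0, 4, 96], ())
= ([9, 0, 4, 96], ())

Answer: ([9, 0, 4, 96], ())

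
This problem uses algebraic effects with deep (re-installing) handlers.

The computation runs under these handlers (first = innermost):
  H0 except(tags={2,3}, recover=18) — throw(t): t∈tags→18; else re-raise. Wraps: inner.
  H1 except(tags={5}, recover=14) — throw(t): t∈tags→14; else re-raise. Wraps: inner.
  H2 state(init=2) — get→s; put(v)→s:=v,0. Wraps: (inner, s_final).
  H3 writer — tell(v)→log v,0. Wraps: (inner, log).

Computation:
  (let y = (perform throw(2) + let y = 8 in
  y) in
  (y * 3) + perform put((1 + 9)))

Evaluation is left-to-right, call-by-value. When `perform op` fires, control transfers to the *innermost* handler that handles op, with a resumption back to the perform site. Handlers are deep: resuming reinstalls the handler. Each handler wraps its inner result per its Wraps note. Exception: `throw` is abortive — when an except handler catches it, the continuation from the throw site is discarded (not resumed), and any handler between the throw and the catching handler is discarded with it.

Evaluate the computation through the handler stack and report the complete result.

Answer: ((18, 2), ())

Working:
throw(2) @ H0 caught ⇒ 18
H1 returns 18
H2 returns (18, 2)
H3 returns ((18, 2), ())
= ((18, 2), ())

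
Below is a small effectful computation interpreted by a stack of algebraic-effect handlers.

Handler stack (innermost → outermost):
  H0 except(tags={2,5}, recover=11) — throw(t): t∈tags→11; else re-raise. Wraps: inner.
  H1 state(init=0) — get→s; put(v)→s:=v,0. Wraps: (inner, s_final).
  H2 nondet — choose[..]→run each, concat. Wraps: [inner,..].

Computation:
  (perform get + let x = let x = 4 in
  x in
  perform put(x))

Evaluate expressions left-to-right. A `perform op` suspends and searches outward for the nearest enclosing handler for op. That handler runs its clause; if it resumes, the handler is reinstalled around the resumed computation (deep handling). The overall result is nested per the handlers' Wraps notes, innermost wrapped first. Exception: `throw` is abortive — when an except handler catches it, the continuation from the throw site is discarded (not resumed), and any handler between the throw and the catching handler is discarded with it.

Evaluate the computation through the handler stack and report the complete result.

Step-by-step:
get @ H1 ⇒ 0
put(4) @ H1 ⇒ s:=4
H0 returns 0
H1 returns (0, 4)
H2 returns [(0, 4)]
= [(0, 4)]

Answer: [(0, 4)]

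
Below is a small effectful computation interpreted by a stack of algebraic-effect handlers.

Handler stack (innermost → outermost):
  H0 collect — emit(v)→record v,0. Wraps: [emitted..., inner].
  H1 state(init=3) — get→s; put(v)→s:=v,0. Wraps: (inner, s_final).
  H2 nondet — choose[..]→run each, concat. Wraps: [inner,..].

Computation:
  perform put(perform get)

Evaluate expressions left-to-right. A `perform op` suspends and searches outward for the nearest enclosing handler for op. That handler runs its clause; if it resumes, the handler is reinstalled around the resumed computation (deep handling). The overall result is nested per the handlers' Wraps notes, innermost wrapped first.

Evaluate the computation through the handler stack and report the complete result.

Evaluation trace:
get @ H1 ⇒ 3
put(3) @ H1 ⇒ s:=3
H0 returns [0]
H1 returns ([0], 3)
H2 returns [([0], 3)]
= [([0], 3)]

Answer: [([0], 3)]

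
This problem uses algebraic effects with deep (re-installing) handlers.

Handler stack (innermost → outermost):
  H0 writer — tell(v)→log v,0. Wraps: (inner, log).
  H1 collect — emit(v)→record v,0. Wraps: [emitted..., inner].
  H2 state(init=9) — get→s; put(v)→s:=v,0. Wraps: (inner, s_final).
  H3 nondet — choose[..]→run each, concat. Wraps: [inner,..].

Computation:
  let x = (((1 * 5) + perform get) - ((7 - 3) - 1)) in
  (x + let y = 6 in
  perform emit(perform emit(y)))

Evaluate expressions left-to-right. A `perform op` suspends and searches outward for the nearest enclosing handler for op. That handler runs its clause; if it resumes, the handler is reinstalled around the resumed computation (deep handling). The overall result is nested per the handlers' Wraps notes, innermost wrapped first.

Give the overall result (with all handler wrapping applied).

Answer: [([6, 0, (11, ())], 9)]

Working:
get @ H2 ⇒ 9
emit(6) @ H1 ⇒ out+=6
emit(0) @ H1 ⇒ out+=0
H0 returns (11, ())
H1 returns [6, 0, (11, ())]
H2 returns ([6, 0, (11, ())], 9)
H3 returns [([6, 0, (11, ())], 9)]
= [([6, 0, (11, ())], 9)]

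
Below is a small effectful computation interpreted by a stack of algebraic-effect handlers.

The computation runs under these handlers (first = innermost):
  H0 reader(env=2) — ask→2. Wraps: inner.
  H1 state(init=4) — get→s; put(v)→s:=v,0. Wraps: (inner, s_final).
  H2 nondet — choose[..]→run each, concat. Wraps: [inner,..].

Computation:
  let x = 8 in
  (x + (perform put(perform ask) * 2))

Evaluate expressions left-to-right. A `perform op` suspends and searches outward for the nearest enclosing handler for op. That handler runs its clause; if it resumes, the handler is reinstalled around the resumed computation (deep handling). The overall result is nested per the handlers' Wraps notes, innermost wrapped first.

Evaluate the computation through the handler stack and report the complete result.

Answer: [(8, 2)]

Working:
ask @ H0 ⇒ 2
put(2) @ H1 ⇒ s:=2
H0 returns 8
H1 returns (8, 2)
H2 returns [(8, 2)]
= [(8, 2)]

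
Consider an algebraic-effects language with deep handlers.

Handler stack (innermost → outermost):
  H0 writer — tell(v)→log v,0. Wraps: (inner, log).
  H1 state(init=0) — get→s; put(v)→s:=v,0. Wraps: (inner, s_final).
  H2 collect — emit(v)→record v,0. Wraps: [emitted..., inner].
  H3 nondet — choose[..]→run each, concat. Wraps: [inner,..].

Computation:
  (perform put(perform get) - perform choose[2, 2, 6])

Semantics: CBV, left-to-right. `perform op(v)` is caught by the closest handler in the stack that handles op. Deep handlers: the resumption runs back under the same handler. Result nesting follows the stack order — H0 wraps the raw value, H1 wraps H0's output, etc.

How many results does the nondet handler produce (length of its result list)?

Answer: 3

Evaluation trace:
get @ H1 ⇒ 0
put(0) @ H1 ⇒ s:=0
choose[2, 2, 6] @ H3
  branch[0] choose=2:
    H0 returns (-2, ())
    H1 returns ((-2, ()), 0)
    H2 returns [((-2, ()), 0)]
    H3 returns [[((-2, ()), 0)]]
  branch[1] choose=2:
    H0 returns (-2, ())
    H1 returns ((-2, ()), 0)
    H2 returns [((-2, ()), 0)]
    H3 returns [[((-2, ()), 0)]]
  branch[2] choose=6:
    H0 returns (-6, ())
    H1 returns ((-6, ()), 0)
    H2 returns [((-6, ()), 0)]
    H3 returns [[((-6, ()), 0)]]
= [[((-2, ()), 0)], [((-2, ()), 0)], [((-6, ()), 0)]]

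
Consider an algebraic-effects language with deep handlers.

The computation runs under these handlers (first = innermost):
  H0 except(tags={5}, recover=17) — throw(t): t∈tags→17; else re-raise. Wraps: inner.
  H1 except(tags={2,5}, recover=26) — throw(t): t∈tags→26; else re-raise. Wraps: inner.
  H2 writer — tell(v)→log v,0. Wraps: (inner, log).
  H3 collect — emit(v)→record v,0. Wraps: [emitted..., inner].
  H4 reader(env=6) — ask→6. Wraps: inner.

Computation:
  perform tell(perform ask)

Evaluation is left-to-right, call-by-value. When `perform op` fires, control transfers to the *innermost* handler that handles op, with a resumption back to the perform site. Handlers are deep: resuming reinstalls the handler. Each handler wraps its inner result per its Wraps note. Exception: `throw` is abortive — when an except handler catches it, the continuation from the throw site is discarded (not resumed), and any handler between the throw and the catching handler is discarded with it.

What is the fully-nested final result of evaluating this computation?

Evaluation trace:
ask @ H4 ⇒ 6
tell(6) @ H2 ⇒ log+=6
H0 returns 0
H1 returns 0
H2 returns (0, (6))
H3 returns [(0, (6))]
H4 returns [(0, (6))]
= [(0, (6))]

Answer: [(0, (6))]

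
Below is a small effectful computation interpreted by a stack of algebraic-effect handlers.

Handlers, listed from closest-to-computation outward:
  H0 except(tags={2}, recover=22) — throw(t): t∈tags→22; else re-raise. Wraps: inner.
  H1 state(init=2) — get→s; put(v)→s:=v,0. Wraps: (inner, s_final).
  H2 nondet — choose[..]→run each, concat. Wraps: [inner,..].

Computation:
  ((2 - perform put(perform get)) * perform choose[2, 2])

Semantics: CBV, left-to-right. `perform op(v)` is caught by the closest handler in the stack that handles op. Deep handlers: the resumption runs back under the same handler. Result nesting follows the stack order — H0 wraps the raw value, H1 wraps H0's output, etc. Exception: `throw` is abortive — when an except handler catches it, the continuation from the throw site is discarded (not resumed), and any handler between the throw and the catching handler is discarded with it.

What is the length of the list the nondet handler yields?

Evaluation trace:
get @ H1 ⇒ 2
put(2) @ H1 ⇒ s:=2
choose[2, 2] @ H2
  branch[0] choose=2:
    H0 returns 4
    H1 returns (4, 2)
    H2 returns [(4, 2)]
  branch[1] choose=2:
    H0 returns 4
    H1 returns (4, 2)
    H2 returns [(4, 2)]
= [(4, 2), (4, 2)]

Answer: 2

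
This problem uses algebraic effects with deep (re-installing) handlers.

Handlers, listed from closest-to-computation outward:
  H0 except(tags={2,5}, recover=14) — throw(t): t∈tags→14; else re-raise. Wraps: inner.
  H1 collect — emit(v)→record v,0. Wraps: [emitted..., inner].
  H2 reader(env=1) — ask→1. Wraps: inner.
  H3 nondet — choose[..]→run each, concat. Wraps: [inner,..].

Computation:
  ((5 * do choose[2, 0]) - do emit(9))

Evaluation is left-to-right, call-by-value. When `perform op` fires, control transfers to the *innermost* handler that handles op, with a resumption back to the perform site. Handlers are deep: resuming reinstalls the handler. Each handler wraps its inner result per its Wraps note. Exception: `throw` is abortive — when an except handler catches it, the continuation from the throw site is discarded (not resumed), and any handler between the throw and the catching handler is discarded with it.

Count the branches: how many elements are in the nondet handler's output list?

Evaluation trace:
choose[2, 0] @ H3
  branch[0] choose=2:
    emit(9) @ H1 ⇒ out+=9
    H0 returns 10
    H1 returns [9, 10]
    H2 returns [9, 10]
    H3 returns [[9, 10]]
  branch[1] choose=0:
    emit(9) @ H1 ⇒ out+=9
    H0 returns 0
    H1 returns [9, 0]
    H2 returns [9, 0]
    H3 returns [[9, 0]]
= [[9, 10], [9, 0]]

Answer: 2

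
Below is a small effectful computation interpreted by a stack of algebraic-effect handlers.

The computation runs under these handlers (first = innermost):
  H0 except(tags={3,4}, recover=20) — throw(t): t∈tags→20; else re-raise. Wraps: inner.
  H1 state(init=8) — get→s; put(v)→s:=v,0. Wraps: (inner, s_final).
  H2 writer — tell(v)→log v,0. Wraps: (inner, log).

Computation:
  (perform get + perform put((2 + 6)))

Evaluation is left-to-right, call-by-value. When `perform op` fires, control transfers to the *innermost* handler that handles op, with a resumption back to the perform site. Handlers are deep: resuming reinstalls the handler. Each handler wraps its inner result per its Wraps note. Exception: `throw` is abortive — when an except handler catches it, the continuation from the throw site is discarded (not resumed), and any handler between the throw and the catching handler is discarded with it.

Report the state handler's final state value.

Evaluation trace:
get @ H1 ⇒ 8
put(8) @ H1 ⇒ s:=8
H0 returns 8
H1 returns (8, 8)
H2 returns ((8, 8), ())
= ((8, 8), ())

Answer: 8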